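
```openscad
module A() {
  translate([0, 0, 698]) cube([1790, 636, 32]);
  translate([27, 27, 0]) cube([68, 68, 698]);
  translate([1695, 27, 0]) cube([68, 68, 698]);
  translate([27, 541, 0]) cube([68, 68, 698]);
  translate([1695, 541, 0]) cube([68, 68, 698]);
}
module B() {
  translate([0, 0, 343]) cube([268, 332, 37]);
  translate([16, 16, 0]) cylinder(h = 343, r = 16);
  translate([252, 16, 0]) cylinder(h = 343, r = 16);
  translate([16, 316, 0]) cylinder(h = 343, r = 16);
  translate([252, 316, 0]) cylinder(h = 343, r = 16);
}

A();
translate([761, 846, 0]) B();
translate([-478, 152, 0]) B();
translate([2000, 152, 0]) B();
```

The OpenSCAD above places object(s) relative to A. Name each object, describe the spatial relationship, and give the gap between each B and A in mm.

Each stool's nearest face is 210 mm from the table's bounding box.

A is a table. B is a stool. Three stools sit around the table at the +y, −x, +x sides. The gap between each stool and the table is 210 mm.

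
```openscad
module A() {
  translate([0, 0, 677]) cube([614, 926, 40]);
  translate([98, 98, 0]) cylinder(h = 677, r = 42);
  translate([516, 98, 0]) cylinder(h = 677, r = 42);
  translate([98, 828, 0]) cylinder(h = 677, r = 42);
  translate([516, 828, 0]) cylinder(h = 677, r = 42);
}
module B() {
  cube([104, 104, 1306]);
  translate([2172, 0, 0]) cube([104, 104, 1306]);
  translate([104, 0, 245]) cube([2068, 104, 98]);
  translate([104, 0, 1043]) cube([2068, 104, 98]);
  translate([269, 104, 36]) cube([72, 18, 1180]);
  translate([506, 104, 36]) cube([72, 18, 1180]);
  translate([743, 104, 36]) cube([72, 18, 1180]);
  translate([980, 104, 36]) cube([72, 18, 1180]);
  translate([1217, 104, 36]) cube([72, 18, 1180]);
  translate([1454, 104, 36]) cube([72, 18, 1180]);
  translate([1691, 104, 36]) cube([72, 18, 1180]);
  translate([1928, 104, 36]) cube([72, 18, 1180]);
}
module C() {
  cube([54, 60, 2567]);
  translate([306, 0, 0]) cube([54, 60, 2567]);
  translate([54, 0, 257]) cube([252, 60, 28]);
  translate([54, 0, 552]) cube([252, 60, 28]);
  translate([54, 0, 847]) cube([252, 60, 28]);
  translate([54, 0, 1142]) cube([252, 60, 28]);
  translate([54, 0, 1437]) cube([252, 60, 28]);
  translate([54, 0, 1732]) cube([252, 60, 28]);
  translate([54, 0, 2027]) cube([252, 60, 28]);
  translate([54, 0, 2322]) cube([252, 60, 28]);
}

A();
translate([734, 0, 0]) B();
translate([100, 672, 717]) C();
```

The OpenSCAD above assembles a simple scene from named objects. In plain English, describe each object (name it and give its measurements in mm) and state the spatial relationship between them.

A is a table: top 614 mm (x) × 926 mm (y), 40 mm thick, upper face at z = 717 mm, on four round legs of 84 mm diameter, each leg's bounding box inset 56 mm from the nearest pair of top edges, running from z = 0 to the bottom of the top.

B is a fence section. Two 104×104 mm posts, 1306 mm tall, stand on the floor with a clear span of 2068 mm between their inner faces. Two horizontal rails of 104×98 mm section span the gap between the posts with their undersides at z = 245 mm and z = 1043 mm, flush with the posts' −y face. 8 pickets, each 72 mm wide, 18 mm thick and 1180 mm tall, are fixed to the +y face of the rails with their bottoms at z = 36 mm, evenly spaced across the span with equal gaps (rounded down to the nearest mm) at the −x end and between each pair — any rounding remainder accumulates at the +x end.

C is a wooden ladder with two side rails of 54×60 mm section and 2567 mm height, set 360 mm apart overall. Between them run 8 rectangular rungs (60 mm deep, 28 mm thick), front faces flush with the rails' −y face. The bottom of the first rung is 257 mm above the floor and each subsequent rung is 295 mm higher than the one below.

The fence section is on the floor beside the table on its +x side. The ladder is on top of the table.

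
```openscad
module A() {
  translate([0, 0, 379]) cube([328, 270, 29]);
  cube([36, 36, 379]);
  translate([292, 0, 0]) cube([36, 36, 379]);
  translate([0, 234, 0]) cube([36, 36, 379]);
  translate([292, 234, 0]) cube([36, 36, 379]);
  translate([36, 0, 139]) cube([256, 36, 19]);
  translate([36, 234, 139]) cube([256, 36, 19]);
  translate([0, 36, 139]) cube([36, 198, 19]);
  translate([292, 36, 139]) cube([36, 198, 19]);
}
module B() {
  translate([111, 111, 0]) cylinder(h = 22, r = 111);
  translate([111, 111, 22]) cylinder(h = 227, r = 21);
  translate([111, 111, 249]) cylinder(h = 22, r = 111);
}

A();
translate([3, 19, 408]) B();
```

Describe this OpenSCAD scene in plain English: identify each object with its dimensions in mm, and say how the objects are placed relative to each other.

A is a four-legged stool. The seat is 328×270 mm, 29 mm thick, top at z = 408 mm. It stands on four square legs, each 36×36 mm in cross-section, from z = 0 to the seat underside, each flush with a corner of the seat. Four stretchers, 36 mm wide and 19 mm tall, connect adjacent legs with their undersides at z = 139 mm, each running between the inner faces of the legs it joins and aligned with the legs' outer faces on the other axis.

B is a spool: two coaxial disc flanges of radius 111 mm and thickness 22 mm, joined by a core cylinder of radius 21 mm and height 227 mm. The lower flange rests on z = 0 and the three cylinders share a vertical axis.

The spool is on top of the stool.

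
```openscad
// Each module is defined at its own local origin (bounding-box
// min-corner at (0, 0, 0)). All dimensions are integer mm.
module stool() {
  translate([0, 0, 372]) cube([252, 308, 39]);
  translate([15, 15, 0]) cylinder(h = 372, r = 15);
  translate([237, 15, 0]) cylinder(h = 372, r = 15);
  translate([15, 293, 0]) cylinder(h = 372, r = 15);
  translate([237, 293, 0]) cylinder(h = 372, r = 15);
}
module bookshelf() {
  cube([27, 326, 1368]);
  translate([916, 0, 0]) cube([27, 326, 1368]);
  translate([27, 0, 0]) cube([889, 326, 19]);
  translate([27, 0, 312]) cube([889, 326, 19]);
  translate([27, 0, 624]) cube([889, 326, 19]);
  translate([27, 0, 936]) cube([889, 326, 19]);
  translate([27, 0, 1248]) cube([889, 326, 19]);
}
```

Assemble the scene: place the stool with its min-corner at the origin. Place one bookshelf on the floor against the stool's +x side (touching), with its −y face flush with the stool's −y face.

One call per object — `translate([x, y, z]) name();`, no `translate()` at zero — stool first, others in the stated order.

stool();
translate([252, 0, 0]) bookshelf();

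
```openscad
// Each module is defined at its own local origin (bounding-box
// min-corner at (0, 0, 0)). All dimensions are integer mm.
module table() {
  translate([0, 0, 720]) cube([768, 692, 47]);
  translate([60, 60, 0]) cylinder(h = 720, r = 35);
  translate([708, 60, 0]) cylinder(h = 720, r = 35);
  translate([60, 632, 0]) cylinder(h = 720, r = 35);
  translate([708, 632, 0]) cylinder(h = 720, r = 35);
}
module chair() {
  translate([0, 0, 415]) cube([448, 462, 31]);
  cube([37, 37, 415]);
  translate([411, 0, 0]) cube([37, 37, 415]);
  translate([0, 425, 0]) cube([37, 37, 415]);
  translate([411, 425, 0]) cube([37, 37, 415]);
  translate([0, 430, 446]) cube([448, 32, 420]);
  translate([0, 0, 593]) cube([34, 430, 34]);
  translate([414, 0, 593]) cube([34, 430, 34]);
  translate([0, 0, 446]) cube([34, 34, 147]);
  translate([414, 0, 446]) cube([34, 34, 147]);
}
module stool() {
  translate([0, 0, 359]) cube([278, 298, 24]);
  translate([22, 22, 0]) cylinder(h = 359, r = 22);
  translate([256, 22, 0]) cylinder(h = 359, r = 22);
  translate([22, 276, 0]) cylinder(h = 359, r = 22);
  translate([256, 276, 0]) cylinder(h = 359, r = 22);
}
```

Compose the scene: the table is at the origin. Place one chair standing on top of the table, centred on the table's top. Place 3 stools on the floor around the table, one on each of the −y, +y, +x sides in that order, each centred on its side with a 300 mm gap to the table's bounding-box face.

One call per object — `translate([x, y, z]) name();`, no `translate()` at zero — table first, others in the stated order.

table();
translate([160, 115, 767]) chair();
translate([245, -598, 0]) stool();
translate([245, 992, 0]) stool();
translate([1068, 197, 0]) stool();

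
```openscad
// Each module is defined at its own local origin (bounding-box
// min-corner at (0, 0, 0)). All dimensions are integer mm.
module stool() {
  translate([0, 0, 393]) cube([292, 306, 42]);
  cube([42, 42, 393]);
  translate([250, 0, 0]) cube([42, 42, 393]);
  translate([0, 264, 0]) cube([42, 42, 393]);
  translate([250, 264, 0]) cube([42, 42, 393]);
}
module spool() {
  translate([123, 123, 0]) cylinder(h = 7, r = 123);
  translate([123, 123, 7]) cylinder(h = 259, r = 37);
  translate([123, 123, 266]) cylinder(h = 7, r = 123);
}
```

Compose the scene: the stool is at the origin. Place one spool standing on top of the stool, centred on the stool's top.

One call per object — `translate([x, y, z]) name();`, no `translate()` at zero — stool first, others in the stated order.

stool();
translate([23, 30, 435]) spool();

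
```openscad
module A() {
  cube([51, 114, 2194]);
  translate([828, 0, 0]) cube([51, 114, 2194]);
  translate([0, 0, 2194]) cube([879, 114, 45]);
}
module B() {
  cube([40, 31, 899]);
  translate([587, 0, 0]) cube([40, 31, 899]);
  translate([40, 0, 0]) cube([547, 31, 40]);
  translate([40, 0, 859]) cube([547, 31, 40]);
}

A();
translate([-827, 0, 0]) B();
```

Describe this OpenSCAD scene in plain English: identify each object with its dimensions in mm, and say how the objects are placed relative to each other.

A is a door frame. The clear opening is 777 mm wide and 2194 mm high. Two 51 mm wide jambs, 114 mm deep, stand either side of the opening from the floor to the top of the opening. A 45 mm thick head sits across the top of both jambs, spanning the full outside width of the frame.

B is a rectangular picture frame lying in the x–z plane (depth along y). The opening is 547 mm wide (x) by 819 mm tall (z), surrounded by a border 40 mm wide on all four sides. The frame is 31 mm deep and is made of two full-height vertical stiles with two horizontal rails fitted between them.

The picture frame is on the floor beside the door frame on its −x side.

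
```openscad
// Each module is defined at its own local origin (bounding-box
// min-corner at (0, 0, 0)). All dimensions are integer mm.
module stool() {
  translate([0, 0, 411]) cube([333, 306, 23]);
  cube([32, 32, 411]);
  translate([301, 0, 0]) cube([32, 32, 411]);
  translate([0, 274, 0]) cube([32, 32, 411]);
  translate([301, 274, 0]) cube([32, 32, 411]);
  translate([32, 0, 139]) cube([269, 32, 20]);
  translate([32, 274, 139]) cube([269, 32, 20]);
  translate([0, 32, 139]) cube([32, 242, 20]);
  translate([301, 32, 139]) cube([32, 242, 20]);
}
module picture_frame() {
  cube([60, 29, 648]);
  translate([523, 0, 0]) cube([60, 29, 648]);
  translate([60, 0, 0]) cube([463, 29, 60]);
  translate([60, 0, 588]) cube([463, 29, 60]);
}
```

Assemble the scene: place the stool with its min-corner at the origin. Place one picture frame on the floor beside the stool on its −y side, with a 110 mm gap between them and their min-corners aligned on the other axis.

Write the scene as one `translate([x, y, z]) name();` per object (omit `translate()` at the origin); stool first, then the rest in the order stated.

stool();
translate([0, -139, 0]) picture_frame();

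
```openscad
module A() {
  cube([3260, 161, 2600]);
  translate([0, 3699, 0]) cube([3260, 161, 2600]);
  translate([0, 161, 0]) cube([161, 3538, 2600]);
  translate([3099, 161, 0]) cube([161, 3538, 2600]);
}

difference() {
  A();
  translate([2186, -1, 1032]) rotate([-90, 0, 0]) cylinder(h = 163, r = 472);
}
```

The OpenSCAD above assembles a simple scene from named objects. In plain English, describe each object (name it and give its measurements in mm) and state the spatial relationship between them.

A is the wall frame of a small rectangular building: four walls, each 2600 mm tall and 161 mm thick, enclosing a footprint 3260 mm (x) by 3860 mm (y) outside-to-outside, with no floor or roof. The front and back walls (the −y and +y sides) span the full width; the two side walls fit between them.

The house frame has a circular hole of radius 472 mm through its front wall, centred at (x = 2186, z = 1032).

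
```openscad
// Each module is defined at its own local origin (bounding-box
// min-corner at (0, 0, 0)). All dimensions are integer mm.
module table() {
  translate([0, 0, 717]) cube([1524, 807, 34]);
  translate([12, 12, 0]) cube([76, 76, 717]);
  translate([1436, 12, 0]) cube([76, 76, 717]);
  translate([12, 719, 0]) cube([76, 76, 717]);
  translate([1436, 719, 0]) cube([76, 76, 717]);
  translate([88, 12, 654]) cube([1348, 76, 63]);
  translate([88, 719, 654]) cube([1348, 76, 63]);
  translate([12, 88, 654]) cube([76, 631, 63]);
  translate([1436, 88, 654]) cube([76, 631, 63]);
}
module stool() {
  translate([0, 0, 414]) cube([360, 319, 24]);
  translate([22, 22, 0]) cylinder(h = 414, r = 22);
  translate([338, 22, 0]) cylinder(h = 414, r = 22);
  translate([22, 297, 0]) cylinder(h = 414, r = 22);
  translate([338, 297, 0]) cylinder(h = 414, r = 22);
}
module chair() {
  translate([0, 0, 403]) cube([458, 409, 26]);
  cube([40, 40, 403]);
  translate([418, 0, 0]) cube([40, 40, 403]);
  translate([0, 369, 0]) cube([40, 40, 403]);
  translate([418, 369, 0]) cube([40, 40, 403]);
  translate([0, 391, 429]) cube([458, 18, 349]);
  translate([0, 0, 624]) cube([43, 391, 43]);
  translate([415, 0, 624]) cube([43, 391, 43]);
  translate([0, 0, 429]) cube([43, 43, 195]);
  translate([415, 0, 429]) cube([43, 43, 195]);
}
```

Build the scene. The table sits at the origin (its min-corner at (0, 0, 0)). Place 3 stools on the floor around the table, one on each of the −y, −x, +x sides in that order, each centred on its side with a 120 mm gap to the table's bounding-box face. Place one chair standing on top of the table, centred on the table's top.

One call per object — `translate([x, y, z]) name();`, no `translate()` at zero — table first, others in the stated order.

table();
translate([582, -439, 0]) stool();
translate([-480, 244, 0]) stool();
translate([1644, 244, 0]) stool();
translate([533, 199, 751]) chair();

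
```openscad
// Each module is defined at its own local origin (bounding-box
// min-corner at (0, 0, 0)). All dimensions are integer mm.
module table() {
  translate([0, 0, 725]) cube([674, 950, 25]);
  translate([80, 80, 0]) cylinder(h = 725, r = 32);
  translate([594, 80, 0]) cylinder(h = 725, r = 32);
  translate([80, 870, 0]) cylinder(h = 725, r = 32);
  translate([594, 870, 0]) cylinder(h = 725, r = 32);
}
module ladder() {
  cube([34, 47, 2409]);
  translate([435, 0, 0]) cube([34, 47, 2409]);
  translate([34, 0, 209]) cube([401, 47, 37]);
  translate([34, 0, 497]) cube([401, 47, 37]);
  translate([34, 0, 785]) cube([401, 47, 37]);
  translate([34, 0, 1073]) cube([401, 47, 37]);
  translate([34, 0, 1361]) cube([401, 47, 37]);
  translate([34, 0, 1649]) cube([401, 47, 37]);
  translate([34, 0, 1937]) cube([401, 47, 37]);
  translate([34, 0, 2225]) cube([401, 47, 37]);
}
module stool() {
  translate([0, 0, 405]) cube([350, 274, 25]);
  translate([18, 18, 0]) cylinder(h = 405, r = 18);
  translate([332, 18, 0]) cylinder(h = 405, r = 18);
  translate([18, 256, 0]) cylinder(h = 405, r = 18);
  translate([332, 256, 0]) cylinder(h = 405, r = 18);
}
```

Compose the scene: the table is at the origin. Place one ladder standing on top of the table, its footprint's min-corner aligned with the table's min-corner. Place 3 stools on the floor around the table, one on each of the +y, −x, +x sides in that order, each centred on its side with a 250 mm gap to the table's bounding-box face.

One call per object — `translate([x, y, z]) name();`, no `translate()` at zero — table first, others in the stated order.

table();
translate([0, 0, 750]) ladder();
translate([162, 1200, 0]) stool();
translate([-600, 338, 0]) stool();
translate([924, 338, 0]) stool();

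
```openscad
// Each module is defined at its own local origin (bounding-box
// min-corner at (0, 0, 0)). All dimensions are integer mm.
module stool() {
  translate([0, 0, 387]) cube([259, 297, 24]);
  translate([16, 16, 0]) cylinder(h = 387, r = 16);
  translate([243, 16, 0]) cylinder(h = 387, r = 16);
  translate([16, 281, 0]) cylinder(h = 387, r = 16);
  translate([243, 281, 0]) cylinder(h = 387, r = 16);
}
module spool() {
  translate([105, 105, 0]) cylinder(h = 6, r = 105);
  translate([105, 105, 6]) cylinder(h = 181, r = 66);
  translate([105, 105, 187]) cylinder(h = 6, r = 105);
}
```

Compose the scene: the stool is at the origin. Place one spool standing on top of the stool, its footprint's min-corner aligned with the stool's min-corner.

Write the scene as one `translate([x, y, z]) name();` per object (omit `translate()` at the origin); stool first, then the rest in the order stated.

stool();
translate([0, 0, 411]) spool();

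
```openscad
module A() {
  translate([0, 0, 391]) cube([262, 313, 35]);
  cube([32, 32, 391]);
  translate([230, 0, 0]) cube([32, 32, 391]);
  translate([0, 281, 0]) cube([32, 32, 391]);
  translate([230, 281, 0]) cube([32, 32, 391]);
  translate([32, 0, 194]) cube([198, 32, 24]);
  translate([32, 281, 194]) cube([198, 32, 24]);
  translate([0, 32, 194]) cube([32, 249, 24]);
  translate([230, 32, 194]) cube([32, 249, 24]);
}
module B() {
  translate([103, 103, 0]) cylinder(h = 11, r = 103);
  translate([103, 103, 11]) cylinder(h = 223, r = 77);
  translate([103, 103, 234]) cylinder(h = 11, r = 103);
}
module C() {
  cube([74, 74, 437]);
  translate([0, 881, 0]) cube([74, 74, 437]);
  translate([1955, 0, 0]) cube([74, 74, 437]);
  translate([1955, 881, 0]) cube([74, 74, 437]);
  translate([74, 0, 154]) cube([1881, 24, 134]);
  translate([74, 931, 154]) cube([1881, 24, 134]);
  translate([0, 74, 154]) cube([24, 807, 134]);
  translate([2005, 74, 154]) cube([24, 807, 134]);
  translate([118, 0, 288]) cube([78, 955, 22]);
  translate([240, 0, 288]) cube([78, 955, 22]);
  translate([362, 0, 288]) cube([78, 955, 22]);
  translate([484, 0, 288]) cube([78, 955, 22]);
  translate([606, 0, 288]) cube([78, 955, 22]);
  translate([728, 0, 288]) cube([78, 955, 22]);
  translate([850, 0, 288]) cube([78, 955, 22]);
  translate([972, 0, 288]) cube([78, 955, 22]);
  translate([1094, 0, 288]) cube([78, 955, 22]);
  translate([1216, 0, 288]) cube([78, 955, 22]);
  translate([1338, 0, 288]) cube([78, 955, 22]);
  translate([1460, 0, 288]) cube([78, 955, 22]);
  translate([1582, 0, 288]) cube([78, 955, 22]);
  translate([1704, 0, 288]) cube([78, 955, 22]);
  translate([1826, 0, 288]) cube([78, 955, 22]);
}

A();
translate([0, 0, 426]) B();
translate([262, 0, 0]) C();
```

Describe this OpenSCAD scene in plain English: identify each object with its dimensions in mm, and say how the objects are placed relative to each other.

A is a four-legged stool. The seat is 262×313 mm, 35 mm thick, top at z = 426 mm. It stands on four square legs, each 32×32 mm in cross-section, from z = 0 to the seat underside, each flush with a corner of the seat. Four stretchers, 32 mm wide and 24 mm tall, connect adjacent legs with their undersides at z = 194 mm, each running between the inner faces of the legs it joins and aligned with the legs' outer faces on the other axis.

B is a spool: two coaxial disc flanges of radius 103 mm and thickness 11 mm, joined by a core cylinder of radius 77 mm and height 223 mm. The lower flange rests on z = 0 and the three cylinders share a vertical axis.

C is a bed frame 2029 mm long (x) by 955 mm wide (y). Four 74×74 mm corner posts, 437 mm tall, at the corners of the footprint. Four rails of 24 mm thickness and 134 mm height run between adjacent posts with their undersides at z = 154 mm, their outer faces flush with the outside of the frame (the two x-running rails run between the posts' inner faces; the two y-running rails run between the posts' inner faces). 15 slats, each 78 mm wide (x) and 22 mm thick, lie across the top of the two x-running rails, running the full 955 mm width of the frame in y; the slats are evenly spaced along x between the inner faces of the end posts with equal gaps (rounded down to the nearest mm) at the −x end and between each pair — any rounding remainder accumulates at the +x end.

The spool is on top of the stool. The bed frame is against the stool's +x side, with their −y faces flush.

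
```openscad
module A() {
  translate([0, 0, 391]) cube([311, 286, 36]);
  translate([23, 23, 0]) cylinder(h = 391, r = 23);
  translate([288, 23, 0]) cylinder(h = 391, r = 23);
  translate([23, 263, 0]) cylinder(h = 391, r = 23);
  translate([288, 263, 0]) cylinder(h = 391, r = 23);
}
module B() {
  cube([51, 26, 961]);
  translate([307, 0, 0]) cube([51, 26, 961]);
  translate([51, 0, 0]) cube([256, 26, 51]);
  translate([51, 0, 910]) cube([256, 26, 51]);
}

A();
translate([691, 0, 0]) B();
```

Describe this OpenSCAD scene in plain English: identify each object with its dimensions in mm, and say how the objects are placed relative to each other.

A is a simple wooden stool: a rectangular seat 311 mm (x) by 286 mm (y), 36 mm thick, top face at z = 427 mm, on four round legs, each 46 mm in diameter. The legs rest on z = 0, each leg's axis is inset half a diameter from the nearest pair of seat edges (so the leg's bounding box is flush with the corner).

B is a rectangular picture frame lying in the x–z plane (depth along y). The opening is 256 mm wide (x) by 859 mm tall (z), surrounded by a border 51 mm wide on all four sides. The frame is 26 mm deep and is made of two full-height vertical stiles with two horizontal rails fitted between them.

The picture frame is on the floor beside the stool on its +x side.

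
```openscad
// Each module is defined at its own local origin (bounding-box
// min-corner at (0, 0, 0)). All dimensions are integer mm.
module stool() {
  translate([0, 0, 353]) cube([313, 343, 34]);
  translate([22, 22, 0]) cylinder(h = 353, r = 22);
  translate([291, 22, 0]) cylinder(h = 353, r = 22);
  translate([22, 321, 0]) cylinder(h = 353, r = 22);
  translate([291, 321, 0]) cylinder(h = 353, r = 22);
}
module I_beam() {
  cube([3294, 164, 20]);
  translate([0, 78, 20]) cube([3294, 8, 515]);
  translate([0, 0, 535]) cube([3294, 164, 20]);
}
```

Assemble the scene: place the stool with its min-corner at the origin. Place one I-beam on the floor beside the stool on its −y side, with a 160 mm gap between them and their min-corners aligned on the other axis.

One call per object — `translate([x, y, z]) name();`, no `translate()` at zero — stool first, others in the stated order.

stool();
translate([0, -324, 0]) I_beam();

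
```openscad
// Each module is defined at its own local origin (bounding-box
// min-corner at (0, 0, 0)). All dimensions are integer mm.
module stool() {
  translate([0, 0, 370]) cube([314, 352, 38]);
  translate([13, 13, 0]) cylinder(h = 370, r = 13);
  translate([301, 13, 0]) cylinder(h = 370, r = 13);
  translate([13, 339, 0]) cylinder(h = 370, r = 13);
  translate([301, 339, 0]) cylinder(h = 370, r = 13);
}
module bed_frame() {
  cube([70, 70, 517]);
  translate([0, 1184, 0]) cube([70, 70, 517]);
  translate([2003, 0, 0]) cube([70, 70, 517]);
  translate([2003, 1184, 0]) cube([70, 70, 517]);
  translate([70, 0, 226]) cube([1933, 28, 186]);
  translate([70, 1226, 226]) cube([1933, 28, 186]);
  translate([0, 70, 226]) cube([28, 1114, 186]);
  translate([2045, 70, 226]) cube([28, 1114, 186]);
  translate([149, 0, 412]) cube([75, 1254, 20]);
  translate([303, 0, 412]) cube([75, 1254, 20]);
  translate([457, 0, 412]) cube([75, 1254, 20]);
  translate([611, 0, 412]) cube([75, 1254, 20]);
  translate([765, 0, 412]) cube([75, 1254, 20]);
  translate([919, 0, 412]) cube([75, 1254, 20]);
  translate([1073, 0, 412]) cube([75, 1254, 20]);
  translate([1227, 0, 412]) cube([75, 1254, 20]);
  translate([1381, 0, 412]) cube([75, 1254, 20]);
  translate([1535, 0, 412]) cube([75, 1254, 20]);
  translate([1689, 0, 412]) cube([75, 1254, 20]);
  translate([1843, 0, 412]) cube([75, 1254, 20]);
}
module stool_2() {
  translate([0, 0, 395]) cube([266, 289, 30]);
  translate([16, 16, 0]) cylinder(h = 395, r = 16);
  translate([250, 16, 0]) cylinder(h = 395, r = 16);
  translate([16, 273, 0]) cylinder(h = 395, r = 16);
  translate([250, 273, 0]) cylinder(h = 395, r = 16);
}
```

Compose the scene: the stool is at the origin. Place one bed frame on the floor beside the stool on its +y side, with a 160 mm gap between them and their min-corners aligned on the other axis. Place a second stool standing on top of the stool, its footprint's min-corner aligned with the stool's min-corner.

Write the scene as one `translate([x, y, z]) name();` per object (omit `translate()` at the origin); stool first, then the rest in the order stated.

stool();
translate([0, 512, 0]) bed_frame();
translate([0, 0, 408]) stool_2();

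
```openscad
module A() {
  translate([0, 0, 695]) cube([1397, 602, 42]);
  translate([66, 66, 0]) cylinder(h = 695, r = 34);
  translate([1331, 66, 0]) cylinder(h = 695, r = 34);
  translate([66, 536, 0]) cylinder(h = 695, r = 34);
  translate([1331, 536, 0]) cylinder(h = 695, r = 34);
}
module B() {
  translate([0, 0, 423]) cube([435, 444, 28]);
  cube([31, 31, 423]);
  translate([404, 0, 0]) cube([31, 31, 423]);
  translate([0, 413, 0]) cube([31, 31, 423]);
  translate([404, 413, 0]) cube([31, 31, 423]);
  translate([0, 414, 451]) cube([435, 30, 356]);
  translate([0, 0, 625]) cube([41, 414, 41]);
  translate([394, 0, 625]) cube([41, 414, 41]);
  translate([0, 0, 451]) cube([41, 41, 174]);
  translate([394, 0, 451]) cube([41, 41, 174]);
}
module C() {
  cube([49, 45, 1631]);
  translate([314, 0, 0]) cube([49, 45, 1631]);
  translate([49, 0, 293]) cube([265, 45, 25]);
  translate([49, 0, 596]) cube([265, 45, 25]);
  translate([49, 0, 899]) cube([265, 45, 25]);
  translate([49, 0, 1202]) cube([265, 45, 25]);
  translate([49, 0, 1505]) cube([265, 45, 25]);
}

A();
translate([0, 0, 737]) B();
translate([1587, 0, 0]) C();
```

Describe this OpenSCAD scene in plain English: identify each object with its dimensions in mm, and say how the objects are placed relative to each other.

A is a table with a 1397×602 mm rectangular top, 42 mm thick, top surface at z = 737 mm, supported by four round legs of 68 mm diameter, each leg's bounding box inset 32 mm from the nearest pair of top edges, running from the floor.

B is a chair. The seat is a 435×444×28 mm slab with its top at z = 451 mm, on four 31×31 mm corner legs (flush with the seat edges, standing on z = 0). A flat backrest 30 mm thick, 356 mm tall, spans the full seat width and rises from the seat top along its +y edge, rear face flush with the rear of the seat. Two armrests of 41×41 mm section run along each side from the seat's front edge to the front of the backrest, top faces 215 mm above the seat top and outer faces flush with the seat's x-edges; a 41×41 mm post under the front of each armrest stands on the seat at the front corner.

C is a straight ladder. Two 49×45 mm vertical rails, 1631 mm tall, stand 363 mm apart (outside-to-outside) with their front faces coplanar on the −y side. 5 rungs, each 45 mm deep and 25 mm tall, span between the inner faces of the rails, front faces flush with the rails. The lowest rung's underside is at z = 293 mm and rungs are spaced 303 mm apart (underside to underside).

The chair is on top of the table. The ladder is on the floor beside the table on its +x side.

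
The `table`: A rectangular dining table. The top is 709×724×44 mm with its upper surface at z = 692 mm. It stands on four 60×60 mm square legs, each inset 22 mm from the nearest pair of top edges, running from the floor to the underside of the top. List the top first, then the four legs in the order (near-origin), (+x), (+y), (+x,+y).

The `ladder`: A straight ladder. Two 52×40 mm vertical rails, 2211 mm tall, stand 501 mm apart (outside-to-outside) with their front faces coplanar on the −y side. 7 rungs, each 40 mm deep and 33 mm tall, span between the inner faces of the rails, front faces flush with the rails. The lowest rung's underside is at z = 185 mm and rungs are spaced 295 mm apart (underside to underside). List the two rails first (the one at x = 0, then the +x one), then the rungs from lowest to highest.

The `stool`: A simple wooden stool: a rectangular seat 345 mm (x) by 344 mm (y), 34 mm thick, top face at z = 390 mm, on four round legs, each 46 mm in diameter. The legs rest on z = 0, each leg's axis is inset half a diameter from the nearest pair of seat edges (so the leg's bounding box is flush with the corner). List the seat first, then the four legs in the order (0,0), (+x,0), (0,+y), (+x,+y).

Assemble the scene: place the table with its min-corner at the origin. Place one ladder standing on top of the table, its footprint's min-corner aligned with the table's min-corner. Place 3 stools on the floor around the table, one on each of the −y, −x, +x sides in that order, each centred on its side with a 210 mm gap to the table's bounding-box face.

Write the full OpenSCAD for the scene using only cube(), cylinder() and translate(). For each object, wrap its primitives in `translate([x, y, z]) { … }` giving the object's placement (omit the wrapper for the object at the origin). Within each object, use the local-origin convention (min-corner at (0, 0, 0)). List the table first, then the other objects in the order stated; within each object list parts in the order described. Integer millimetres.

translate([0, 0, 648]) cube([709, 724, 44]);
translate([22, 22, 0]) cube([60, 60, 648]);
translate([627, 22, 0]) cube([60, 60, 648]);
translate([22, 642, 0]) cube([60, 60, 648]);
translate([627, 642, 0]) cube([60, 60, 648]);
translate([0, 0, 692]) {
  cube([52, 40, 2211]);
  translate([449, 0, 0]) cube([52, 40, 2211]);
  translate([52, 0, 185]) cube([397, 40, 33]);
  translate([52, 0, 480]) cube([397, 40, 33]);
  translate([52, 0, 775]) cube([397, 40, 33]);
  translate([52, 0, 1070]) cube([397, 40, 33]);
  translate([52, 0, 1365]) cube([397, 40, 33]);
  translate([52, 0, 1660]) cube([397, 40, 33]);
  translate([52, 0, 1955]) cube([397, 40, 33]);
}
translate([182, -554, 0]) {
  translate([0, 0, 356]) cube([345, 344, 34]);
  translate([23, 23, 0]) cylinder(h = 356, r = 23);
  translate([322, 23, 0]) cylinder(h = 356, r = 23);
  translate([23, 321, 0]) cylinder(h = 356, r = 23);
  translate([322, 321, 0]) cylinder(h = 356, r = 23);
}
translate([-555, 190, 0]) {
  translate([0, 0, 356]) cube([345, 344, 34]);
  translate([23, 23, 0]) cylinder(h = 356, r = 23);
  translate([322, 23, 0]) cylinder(h = 356, r = 23);
  translate([23, 321, 0]) cylinder(h = 356, r = 23);
  translate([322, 321, 0]) cylinder(h = 356, r = 23);
}
translate([919, 190, 0]) {
  translate([0, 0, 356]) cube([345, 344, 34]);
  translate([23, 23, 0]) cylinder(h = 356, r = 23);
  translate([322, 23, 0]) cylinder(h = 356, r = 23);
  translate([23, 321, 0]) cylinder(h = 356, r = 23);
  translate([322, 321, 0]) cylinder(h = 356, r = 23);
}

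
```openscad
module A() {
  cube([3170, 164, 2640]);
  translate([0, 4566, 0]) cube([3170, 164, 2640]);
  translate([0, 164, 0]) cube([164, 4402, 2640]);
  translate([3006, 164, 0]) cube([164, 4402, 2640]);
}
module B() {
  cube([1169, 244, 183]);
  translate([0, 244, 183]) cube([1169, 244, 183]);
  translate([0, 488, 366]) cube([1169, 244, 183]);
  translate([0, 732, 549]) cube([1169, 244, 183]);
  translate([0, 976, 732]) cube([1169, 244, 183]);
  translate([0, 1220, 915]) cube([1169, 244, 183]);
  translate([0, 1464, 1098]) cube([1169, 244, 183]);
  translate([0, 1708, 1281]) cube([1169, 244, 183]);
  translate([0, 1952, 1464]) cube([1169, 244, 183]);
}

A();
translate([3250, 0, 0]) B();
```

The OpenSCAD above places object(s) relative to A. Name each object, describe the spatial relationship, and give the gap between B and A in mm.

A is a house frame. B is a staircase. The staircase is on the floor beside the house frame on its +x side. The gap between the staircase and the house frame is 80 mm.

The staircase's nearest face is 80 mm from the house frame's +x face.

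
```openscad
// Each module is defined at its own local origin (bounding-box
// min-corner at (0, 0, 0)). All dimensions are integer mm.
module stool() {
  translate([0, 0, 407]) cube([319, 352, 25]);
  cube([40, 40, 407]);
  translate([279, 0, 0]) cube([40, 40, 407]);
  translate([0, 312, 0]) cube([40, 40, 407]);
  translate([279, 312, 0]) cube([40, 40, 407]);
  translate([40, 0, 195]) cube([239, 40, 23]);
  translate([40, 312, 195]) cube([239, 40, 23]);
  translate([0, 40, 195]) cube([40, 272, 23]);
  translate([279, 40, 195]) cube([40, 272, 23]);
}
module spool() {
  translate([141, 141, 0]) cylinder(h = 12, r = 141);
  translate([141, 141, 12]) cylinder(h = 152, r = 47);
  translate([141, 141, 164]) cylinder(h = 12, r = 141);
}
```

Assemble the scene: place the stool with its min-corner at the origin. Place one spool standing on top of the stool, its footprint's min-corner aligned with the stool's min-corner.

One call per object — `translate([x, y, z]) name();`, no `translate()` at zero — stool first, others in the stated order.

stool();
translate([0, 0, 432]) spool();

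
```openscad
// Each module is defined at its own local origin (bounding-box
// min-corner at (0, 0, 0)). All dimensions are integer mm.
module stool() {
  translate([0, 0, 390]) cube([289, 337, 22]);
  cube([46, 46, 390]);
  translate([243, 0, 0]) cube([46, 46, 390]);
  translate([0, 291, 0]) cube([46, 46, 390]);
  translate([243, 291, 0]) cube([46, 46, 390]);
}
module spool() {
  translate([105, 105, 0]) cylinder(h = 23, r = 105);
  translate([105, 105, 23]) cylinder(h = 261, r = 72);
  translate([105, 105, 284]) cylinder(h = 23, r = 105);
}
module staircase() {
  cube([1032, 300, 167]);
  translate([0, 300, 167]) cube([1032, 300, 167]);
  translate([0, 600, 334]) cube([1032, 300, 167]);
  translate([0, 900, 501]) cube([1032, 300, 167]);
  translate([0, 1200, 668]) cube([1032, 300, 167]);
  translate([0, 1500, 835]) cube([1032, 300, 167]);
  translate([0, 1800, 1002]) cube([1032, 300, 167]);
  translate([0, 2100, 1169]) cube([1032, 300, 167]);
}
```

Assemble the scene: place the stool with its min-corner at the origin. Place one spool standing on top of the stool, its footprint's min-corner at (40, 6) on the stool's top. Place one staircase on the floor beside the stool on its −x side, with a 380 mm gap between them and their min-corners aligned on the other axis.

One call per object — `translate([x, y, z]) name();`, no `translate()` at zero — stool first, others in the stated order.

stool();
translate([40, 6, 412]) spool();
translate([-1412, 0, 0]) staircase();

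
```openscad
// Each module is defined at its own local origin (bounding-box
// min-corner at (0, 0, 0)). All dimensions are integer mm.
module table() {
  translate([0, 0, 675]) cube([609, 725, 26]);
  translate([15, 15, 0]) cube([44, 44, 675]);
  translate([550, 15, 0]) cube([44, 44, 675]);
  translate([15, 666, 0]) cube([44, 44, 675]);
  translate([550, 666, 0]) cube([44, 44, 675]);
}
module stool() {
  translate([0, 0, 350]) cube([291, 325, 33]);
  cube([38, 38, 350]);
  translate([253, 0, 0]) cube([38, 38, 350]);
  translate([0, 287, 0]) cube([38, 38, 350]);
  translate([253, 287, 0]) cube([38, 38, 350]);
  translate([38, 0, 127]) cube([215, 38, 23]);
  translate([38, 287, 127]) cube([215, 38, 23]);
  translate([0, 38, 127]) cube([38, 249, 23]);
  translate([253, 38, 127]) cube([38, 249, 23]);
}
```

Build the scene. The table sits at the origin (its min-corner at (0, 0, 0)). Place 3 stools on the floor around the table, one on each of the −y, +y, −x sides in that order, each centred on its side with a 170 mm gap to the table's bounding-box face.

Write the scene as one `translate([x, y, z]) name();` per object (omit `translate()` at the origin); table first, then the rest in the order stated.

table();
translate([159, -495, 0]) stool();
translate([159, 895, 0]) stool();
translate([-461, 200, 0]) stool();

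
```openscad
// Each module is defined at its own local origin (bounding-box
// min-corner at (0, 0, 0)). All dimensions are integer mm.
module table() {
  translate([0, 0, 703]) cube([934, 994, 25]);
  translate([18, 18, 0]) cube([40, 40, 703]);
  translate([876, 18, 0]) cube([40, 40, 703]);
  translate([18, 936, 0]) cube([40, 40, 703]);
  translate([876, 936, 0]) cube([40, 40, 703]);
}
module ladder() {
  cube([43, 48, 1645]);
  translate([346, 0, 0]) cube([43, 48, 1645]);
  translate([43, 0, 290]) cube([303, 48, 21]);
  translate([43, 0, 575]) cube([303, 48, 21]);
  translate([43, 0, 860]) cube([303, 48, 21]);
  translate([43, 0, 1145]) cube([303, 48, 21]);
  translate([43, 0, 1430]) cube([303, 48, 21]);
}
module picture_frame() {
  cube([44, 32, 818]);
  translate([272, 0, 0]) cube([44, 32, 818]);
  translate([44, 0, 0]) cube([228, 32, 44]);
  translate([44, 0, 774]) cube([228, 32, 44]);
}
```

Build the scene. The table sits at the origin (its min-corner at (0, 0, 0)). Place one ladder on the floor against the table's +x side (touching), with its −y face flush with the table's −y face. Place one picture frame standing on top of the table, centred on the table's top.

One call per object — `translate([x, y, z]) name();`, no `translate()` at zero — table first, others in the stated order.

table();
translate([934, 0, 0]) ladder();
translate([309, 481, 728]) picture_frame();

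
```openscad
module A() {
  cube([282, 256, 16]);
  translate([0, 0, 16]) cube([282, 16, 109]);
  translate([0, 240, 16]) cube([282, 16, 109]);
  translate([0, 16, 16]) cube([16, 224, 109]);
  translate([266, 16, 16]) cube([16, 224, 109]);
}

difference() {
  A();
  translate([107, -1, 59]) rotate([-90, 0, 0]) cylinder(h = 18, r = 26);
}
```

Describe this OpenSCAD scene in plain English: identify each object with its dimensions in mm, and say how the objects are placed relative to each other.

A is an open-topped rectangular box: outside dimensions 282×256×125 mm, with a uniform wall and base thickness of 16 mm. The base is a full 282×256 slab on the floor; four walls sit on top of the base. The front and back walls (the −y and +y sides) span the full width; the two side walls fit between them.

The open box has a circular hole of radius 26 mm through its front wall, centred at (x = 107, z = 59).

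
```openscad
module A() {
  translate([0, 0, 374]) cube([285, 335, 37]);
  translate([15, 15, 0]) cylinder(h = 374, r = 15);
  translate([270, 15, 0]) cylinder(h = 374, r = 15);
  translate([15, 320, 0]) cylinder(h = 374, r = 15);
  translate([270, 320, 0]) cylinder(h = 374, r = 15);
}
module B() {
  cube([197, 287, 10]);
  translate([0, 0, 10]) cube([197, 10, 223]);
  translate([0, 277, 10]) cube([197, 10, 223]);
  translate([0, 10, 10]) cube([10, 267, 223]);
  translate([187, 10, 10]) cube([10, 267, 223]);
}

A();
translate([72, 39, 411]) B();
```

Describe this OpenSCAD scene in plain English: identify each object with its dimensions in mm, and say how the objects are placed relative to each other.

A is a four-legged stool. The seat is a 285×335×37 mm slab whose top surface is at z = 411 mm; four round legs, each 30 mm in diameter, run from the floor (z = 0) to the underside of the seat, each leg's axis is inset half a diameter from the nearest pair of seat edges (so the leg's bounding box is flush with the corner).

B is an open storage box with external size 197×287×233 mm and wall thickness 10 mm (the base is also 10 mm thick). The base covers the whole footprint; the four walls stand on the base, with the y-facing walls full-width and the x-facing walls fitting between their inner faces.

The open box is on top of the stool.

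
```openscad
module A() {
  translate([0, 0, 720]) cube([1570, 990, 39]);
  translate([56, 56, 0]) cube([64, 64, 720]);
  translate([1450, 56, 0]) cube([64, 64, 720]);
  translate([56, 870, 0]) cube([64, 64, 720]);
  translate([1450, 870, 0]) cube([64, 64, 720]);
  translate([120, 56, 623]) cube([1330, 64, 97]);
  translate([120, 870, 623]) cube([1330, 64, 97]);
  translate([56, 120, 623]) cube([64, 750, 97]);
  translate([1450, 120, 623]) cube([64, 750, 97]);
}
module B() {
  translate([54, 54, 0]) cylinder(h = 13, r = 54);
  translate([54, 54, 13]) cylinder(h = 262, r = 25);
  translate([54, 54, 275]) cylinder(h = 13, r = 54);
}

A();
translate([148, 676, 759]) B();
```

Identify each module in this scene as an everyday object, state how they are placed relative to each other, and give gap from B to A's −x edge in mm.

The spool's min-x is at 148; the table's min-x is 0; gap = 148 mm.

A is a table. B is a spool. The spool is on top of the table. The gap from the spool to the table's −x edge is 148 mm.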